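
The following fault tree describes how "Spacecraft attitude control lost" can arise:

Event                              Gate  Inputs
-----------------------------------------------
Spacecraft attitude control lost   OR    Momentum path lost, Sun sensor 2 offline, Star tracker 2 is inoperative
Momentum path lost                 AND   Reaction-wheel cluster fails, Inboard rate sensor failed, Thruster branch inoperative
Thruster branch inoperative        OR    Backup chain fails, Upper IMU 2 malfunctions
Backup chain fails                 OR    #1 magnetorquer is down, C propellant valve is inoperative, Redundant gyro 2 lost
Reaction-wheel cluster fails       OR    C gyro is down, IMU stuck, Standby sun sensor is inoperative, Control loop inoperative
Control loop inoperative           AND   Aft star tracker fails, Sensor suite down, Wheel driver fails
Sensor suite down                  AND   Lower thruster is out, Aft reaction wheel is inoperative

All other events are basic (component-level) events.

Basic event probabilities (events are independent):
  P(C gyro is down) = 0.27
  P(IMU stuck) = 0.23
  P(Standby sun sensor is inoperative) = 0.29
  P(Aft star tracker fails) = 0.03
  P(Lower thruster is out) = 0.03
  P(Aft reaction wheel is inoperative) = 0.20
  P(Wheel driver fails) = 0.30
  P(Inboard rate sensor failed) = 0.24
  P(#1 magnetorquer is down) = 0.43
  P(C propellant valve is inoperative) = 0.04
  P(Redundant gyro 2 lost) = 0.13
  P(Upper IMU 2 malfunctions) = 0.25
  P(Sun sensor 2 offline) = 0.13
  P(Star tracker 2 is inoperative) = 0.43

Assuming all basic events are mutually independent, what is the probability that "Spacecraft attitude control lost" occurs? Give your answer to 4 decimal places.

P(Sensor suite down) [AND] = 0.03 × 0.20 = 0.006000
P(Control loop inoperative) [AND] = 0.03 × 0.006000 × 0.30 = 0.000054
P(Reaction-wheel cluster fails) [OR] = 1 − (1−0.27) × (1−0.23) × (1−0.29) × (1−0.000054) = 0.600931
P(Backup chain fails) [OR] = 1 − (1−0.43) × (1−0.04) × (1−0.13) = 0.523936
P(Thruster branch inoperative) [OR] = 1 − (1−0.523936) × (1−0.25) = 0.642952
P(Momentum path lost) [AND] = 0.600931 × 0.24 × 0.642952 = 0.092729
P(Spacecraft attitude control lost) [OR] = 1 − (1−0.092729) × (1−0.13) × (1−0.43) = 0.550084
Rounded to 4 decimal places: P(Spacecraft attitude control lost) ≈ 0.5501.

0.5501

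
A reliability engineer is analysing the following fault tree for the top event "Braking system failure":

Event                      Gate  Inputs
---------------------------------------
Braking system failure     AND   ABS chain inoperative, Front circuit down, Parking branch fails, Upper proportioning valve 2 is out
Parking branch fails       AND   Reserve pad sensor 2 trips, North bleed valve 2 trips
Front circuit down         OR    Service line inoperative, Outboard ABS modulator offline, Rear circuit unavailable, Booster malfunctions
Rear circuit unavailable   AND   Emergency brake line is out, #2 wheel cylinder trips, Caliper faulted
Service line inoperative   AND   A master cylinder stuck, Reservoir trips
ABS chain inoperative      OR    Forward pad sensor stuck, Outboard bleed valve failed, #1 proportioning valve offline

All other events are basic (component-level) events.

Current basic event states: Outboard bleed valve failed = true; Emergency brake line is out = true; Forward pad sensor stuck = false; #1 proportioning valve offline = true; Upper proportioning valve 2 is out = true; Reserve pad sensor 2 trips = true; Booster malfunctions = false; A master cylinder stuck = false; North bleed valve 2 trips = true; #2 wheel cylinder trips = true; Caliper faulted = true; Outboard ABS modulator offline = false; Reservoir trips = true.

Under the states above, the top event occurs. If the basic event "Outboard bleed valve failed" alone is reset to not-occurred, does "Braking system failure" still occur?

Yes

Counterfactual: set "Outboard bleed valve failed" to not occurred.
ABS chain inoperative [OR]: Forward pad sensor stuck=not, Outboard bleed valve failed=not, #1 proportioning valve offline=occurs → at least one input occurs → occurs.
Service line inoperative [AND]: A master cylinder stuck=not, Reservoir trips=occurs → not all inputs occur → does not occur.
Rear circuit unavailable [AND]: Emergency brake line is out=occurs, #2 wheel cylinder trips=occurs, Caliper faulted=occurs → all inputs occur → occurs.
Front circuit down [OR]: Service line inoperative=not, Outboard ABS modulator offline=not, Rear circuit unavailable=occurs, Booster malfunctions=not → at least one input occurs → occurs.
Parking branch fails [AND]: Reserve pad sensor 2 trips=occurs, North bleed valve 2 trips=occurs → all inputs occur → occurs.
Braking system failure [AND]: ABS chain inoperative=occurs, Front circuit down=occurs, Parking branch fails=occurs, Upper proportioning valve 2 is out=occurs → all inputs occur → occurs.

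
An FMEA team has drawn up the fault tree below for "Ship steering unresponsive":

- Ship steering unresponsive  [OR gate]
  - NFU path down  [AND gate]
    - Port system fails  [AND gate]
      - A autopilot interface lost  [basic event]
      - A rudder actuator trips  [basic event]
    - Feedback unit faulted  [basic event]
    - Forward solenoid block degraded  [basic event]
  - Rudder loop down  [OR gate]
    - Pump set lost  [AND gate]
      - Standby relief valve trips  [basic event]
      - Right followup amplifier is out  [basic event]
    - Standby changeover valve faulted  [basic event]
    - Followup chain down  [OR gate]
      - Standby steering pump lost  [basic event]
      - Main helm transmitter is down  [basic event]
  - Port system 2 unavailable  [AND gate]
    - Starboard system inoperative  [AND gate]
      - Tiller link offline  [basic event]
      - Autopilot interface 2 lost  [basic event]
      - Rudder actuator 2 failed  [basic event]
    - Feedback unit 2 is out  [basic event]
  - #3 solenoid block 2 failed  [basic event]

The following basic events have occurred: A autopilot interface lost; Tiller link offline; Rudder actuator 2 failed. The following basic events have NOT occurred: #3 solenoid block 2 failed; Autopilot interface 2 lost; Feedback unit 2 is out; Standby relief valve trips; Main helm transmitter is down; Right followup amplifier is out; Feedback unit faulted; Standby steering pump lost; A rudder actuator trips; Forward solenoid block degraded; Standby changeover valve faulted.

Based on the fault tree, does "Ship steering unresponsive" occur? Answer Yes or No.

No

Port system fails [AND]: A autopilot interface lost=occurs, A rudder actuator trips=not → not all inputs occur → does not occur.
NFU path down [AND]: Port system fails=not, Feedback unit faulted=not, Forward solenoid block degraded=not → not all inputs occur → does not occur.
Pump set lost [AND]: Standby relief valve trips=not, Right followup amplifier is out=not → not all inputs occur → does not occur.
Followup chain down [OR]: Standby steering pump lost=not, Main helm transmitter is down=not → no input occurs → does not occur.
Rudder loop down [OR]: Pump set lost=not, Standby changeover valve faulted=not, Followup chain down=not → no input occurs → does not occur.
Starboard system inoperative [AND]: Tiller link offline=occurs, Autopilot interface 2 lost=not, Rudder actuator 2 failed=occurs → not all inputs occur → does not occur.
Port system 2 unavailable [AND]: Starboard system inoperative=not, Feedback unit 2 is out=not → not all inputs occur → does not occur.
Ship steering unresponsive [OR]: NFU path down=not, Rudder loop down=not, Port system 2 unavailable=not, #3 solenoid block 2 failed=not → no input occurs → does not occur.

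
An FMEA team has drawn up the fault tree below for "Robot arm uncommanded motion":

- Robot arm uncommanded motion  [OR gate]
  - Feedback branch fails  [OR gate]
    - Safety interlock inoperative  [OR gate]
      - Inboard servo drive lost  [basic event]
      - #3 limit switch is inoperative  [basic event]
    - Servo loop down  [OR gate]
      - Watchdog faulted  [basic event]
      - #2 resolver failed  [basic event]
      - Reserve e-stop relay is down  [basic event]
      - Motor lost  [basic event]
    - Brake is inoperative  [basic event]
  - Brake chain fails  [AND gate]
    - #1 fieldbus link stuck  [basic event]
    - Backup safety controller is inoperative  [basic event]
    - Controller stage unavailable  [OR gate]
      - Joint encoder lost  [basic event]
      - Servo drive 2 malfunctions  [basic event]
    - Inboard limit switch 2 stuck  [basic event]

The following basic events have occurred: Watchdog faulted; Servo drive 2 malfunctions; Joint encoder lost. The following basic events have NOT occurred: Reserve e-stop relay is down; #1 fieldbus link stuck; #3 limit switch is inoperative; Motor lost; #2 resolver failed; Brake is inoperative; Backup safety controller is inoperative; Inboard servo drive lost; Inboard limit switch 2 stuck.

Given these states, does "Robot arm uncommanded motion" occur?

Safety interlock inoperative [OR]: Inboard servo drive lost=not, #3 limit switch is inoperative=not → no input occurs → does not occur.
Servo loop down [OR]: Watchdog faulted=occurs, #2 resolver failed=not, Reserve e-stop relay is down=not, Motor lost=not → at least one input occurs → occurs.
Feedback branch fails [OR]: Safety interlock inoperative=not, Servo loop down=occurs, Brake is inoperative=not → at least one input occurs → occurs.
Controller stage unavailable [OR]: Joint encoder lost=occurs, Servo drive 2 malfunctions=occurs → at least one input occurs → occurs.
Brake chain fails [AND]: #1 fieldbus link stuck=not, Backup safety controller is inoperative=not, Controller stage unavailable=occurs, Inboard limit switch 2 stuck=not → not all inputs occur → does not occur.
Robot arm uncommanded motion [OR]: Feedback branch fails=occurs, Brake chain fails=not → at least one input occurs → occurs.

Yes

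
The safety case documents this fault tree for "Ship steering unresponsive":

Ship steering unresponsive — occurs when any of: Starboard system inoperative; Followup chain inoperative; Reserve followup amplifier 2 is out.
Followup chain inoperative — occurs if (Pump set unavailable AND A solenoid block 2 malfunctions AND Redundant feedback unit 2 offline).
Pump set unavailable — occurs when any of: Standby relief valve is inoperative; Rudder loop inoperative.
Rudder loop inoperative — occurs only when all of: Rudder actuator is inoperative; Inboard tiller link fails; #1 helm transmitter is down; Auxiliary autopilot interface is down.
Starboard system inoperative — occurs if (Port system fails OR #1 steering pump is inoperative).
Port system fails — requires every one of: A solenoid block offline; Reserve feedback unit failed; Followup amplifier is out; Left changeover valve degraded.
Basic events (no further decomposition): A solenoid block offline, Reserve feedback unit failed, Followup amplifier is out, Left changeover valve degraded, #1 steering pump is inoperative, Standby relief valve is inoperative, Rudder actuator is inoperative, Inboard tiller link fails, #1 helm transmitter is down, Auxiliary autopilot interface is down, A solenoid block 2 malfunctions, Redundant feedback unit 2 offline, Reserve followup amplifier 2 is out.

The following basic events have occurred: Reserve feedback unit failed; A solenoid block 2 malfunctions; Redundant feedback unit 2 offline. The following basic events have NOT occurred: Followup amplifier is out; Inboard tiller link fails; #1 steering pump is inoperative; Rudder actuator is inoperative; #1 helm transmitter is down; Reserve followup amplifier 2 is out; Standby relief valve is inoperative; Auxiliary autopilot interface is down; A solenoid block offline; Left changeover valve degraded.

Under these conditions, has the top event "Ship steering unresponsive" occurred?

Port system fails [AND]: A solenoid block offline=not, Reserve feedback unit failed=occurs, Followup amplifier is out=not, Left changeover valve degraded=not → not all inputs occur → does not occur.
Starboard system inoperative [OR]: Port system fails=not, #1 steering pump is inoperative=not → no input occurs → does not occur.
Rudder loop inoperative [AND]: Rudder actuator is inoperative=not, Inboard tiller link fails=not, #1 helm transmitter is down=not, Auxiliary autopilot interface is down=not → not all inputs occur → does not occur.
Pump set unavailable [OR]: Standby relief valve is inoperative=not, Rudder loop inoperative=not → no input occurs → does not occur.
Followup chain inoperative [AND]: Pump set unavailable=not, A solenoid block 2 malfunctions=occurs, Redundant feedback unit 2 offline=occurs → not all inputs occur → does not occur.
Ship steering unresponsive [OR]: Starboard system inoperative=not, Followup chain inoperative=not, Reserve followup amplifier 2 is out=not → no input occurs → does not occur.

No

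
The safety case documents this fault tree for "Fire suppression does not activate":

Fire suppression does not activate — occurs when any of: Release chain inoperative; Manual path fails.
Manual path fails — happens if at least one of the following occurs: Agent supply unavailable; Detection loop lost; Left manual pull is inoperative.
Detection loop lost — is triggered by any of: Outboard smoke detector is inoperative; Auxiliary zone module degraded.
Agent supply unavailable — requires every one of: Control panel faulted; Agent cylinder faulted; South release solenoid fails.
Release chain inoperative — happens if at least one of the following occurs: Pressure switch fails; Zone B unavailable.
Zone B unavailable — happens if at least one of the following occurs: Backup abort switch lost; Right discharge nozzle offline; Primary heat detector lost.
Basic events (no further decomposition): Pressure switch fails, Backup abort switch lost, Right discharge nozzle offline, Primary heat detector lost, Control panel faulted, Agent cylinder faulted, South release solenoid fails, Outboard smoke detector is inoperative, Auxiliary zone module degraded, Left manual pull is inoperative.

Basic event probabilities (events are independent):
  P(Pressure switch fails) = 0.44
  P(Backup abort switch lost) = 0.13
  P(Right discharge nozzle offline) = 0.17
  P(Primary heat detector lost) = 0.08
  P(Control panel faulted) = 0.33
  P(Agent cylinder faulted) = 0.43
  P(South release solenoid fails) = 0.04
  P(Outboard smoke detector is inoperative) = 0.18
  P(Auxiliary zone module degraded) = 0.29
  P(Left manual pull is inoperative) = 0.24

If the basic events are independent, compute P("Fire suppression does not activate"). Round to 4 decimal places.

0.8363

P(Zone B unavailable) [OR] = 1 − (1−0.13) × (1−0.17) × (1−0.08) = 0.335668
P(Release chain inoperative) [OR] = 1 − (1−0.44) × (1−0.335668) = 0.627974
P(Agent supply unavailable) [AND] = 0.33 × 0.43 × 0.04 = 0.005676
P(Detection loop lost) [OR] = 1 − (1−0.18) × (1−0.29) = 0.417800
P(Manual path fails) [OR] = 1 − (1−0.005676) × (1−0.417800) × (1−0.24) = 0.560039
P(Fire suppression does not activate) [OR] = 1 − (1−0.627974) × (1−0.560039) = 0.836323
Rounded to 4 decimal places: P(Fire suppression does not activate) ≈ 0.8363.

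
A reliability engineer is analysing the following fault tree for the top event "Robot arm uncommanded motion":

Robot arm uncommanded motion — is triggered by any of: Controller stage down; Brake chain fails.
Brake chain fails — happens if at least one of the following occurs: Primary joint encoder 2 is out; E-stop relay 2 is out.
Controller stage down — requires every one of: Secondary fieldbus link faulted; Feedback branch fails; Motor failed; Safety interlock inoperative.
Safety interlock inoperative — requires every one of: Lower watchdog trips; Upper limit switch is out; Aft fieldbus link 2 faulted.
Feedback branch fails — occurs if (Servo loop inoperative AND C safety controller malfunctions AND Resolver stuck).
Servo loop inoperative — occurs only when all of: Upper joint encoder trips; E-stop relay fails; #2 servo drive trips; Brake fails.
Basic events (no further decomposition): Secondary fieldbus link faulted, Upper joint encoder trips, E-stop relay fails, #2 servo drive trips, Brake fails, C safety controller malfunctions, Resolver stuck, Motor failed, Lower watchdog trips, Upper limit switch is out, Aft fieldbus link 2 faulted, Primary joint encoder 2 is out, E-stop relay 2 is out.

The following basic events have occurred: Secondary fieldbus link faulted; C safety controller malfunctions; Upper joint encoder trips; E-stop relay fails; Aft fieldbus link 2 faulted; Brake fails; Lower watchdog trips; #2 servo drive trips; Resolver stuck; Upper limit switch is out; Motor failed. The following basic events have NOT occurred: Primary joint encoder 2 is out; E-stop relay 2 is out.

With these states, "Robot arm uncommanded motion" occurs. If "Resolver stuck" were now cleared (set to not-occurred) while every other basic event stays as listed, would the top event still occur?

Counterfactual: set "Resolver stuck" to not occurred.
Servo loop inoperative [AND]: Upper joint encoder trips=occurs, E-stop relay fails=occurs, #2 servo drive trips=occurs, Brake fails=occurs → all inputs occur → occurs.
Feedback branch fails [AND]: Servo loop inoperative=occurs, C safety controller malfunctions=occurs, Resolver stuck=not → not all inputs occur → does not occur.
Safety interlock inoperative [AND]: Lower watchdog trips=occurs, Upper limit switch is out=occurs, Aft fieldbus link 2 faulted=occurs → all inputs occur → occurs.
Controller stage down [AND]: Secondary fieldbus link faulted=occurs, Feedback branch fails=not, Motor failed=occurs, Safety interlock inoperative=occurs → not all inputs occur → does not occur.
Brake chain fails [OR]: Primary joint encoder 2 is out=not, E-stop relay 2 is out=not → no input occurs → does not occur.
Robot arm uncommanded motion [OR]: Controller stage down=not, Brake chain fails=not → no input occurs → does not occur.

No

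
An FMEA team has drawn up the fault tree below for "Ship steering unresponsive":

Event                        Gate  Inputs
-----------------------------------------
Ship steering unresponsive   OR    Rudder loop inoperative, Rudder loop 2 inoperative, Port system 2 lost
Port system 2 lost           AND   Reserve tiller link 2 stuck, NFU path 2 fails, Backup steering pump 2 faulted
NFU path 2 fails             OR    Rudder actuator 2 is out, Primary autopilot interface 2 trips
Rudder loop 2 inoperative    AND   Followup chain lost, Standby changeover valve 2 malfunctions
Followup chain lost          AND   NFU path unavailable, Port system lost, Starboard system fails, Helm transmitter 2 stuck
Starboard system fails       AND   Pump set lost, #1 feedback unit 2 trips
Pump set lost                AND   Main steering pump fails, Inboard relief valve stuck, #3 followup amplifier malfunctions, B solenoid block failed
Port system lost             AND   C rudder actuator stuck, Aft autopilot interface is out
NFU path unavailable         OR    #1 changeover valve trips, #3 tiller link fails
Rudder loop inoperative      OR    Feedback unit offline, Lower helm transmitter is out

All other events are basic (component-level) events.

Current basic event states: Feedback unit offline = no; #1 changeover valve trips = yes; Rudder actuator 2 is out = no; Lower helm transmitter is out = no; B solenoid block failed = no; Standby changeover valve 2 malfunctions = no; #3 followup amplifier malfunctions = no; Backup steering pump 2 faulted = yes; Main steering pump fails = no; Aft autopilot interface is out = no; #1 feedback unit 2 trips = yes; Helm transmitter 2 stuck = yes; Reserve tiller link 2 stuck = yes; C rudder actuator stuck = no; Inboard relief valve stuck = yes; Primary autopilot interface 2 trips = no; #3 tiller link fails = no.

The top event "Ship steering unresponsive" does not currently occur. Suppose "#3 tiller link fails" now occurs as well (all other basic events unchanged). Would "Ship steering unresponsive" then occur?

Counterfactual: set "#3 tiller link fails" to occurred.
Rudder loop inoperative [OR]: Feedback unit offline=not, Lower helm transmitter is out=not → no input occurs → does not occur.
NFU path unavailable [OR]: #1 changeover valve trips=occurs, #3 tiller link fails=occurs → at least one input occurs → occurs.
Port system lost [AND]: C rudder actuator stuck=not, Aft autopilot interface is out=not → not all inputs occur → does not occur.
Pump set lost [AND]: Main steering pump fails=not, Inboard relief valve stuck=occurs, #3 followup amplifier malfunctions=not, B solenoid block failed=not → not all inputs occur → does not occur.
Starboard system fails [AND]: Pump set lost=not, #1 feedback unit 2 trips=occurs → not all inputs occur → does not occur.
Followup chain lost [AND]: NFU path unavailable=occurs, Port system lost=not, Starboard system fails=not, Helm transmitter 2 stuck=occurs → not all inputs occur → does not occur.
Rudder loop 2 inoperative [AND]: Followup chain lost=not, Standby changeover valve 2 malfunctions=not → not all inputs occur → does not occur.
NFU path 2 fails [OR]: Rudder actuator 2 is out=not, Primary autopilot interface 2 trips=not → no input occurs → does not occur.
Port system 2 lost [AND]: Reserve tiller link 2 stuck=occurs, NFU path 2 fails=not, Backup steering pump 2 faulted=occurs → not all inputs occur → does not occur.
Ship steering unresponsive [OR]: Rudder loop inoperative=not, Rudder loop 2 inoperative=not, Port system 2 lost=not → no input occurs → does not occur.

No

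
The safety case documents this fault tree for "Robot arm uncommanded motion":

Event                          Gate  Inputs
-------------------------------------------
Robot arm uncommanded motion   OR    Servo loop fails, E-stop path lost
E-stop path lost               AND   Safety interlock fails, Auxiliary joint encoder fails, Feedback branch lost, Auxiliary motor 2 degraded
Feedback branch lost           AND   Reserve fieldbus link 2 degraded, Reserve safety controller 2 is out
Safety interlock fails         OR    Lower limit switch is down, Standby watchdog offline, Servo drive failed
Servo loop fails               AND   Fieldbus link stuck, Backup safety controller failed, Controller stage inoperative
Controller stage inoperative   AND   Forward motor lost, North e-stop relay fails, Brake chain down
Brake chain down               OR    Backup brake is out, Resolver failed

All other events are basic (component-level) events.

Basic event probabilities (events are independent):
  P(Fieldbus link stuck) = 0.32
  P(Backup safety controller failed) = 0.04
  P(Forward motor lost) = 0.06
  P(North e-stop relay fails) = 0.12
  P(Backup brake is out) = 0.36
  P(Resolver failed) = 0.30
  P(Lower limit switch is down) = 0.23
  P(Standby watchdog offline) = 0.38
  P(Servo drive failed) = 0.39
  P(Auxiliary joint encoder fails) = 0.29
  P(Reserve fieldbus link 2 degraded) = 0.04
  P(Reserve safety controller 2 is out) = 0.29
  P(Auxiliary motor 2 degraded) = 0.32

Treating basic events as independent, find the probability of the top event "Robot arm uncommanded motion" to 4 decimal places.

P(Brake chain down) [OR] = 1 − (1−0.36) × (1−0.30) = 0.552000
P(Controller stage inoperative) [AND] = 0.06 × 0.12 × 0.552000 = 0.003974
P(Servo loop fails) [AND] = 0.32 × 0.04 × 0.003974 = 0.000051
P(Safety interlock fails) [OR] = 1 − (1−0.23) × (1−0.38) × (1−0.39) = 0.708786
P(Feedback branch lost) [AND] = 0.04 × 0.29 = 0.011600
P(E-stop path lost) [AND] = 0.708786 × 0.29 × 0.011600 × 0.32 = 0.000763
P(Robot arm uncommanded motion) [OR] = 1 − (1−0.000051) × (1−0.000763) = 0.000814
Rounded to 4 decimal places: P(Robot arm uncommanded motion) ≈ 0.0008.

0.0008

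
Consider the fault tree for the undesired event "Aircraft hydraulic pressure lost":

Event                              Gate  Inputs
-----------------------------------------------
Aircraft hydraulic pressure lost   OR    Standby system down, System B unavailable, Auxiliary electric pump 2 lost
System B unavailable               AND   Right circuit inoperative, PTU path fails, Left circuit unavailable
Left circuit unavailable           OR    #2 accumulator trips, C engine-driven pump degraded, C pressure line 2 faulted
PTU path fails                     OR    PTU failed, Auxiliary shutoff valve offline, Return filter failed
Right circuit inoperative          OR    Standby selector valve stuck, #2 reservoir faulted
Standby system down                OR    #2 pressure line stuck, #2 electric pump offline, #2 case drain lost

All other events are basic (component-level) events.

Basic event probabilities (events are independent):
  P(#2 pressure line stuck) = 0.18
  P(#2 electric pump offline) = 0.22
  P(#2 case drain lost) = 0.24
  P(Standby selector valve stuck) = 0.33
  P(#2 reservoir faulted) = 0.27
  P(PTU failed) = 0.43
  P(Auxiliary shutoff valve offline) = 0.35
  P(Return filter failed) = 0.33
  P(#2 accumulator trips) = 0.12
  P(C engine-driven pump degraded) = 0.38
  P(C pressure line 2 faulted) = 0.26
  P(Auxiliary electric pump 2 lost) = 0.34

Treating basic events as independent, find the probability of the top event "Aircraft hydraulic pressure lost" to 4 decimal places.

P(Standby system down) [OR] = 1 − (1−0.18) × (1−0.22) × (1−0.24) = 0.513904
P(Right circuit inoperative) [OR] = 1 − (1−0.33) × (1−0.27) = 0.510900
P(PTU path fails) [OR] = 1 − (1−0.43) × (1−0.35) × (1−0.33) = 0.751765
P(Left circuit unavailable) [OR] = 1 − (1−0.12) × (1−0.38) × (1−0.26) = 0.596256
P(System B unavailable) [AND] = 0.510900 × 0.751765 × 0.596256 = 0.229008
P(Aircraft hydraulic pressure lost) [OR] = 1 − (1−0.513904) × (1−0.229008) × (1−0.34) = 0.752648
Rounded to 4 decimal places: P(Aircraft hydraulic pressure lost) ≈ 0.7526.

0.7526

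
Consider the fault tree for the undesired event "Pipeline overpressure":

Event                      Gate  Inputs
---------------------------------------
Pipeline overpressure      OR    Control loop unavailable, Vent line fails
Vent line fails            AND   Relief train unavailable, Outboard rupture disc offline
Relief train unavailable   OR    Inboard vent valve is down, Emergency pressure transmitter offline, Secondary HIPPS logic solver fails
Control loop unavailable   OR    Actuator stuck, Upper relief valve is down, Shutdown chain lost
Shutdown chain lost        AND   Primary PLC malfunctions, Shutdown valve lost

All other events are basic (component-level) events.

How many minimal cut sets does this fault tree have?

6

Shutdown chain lost [AND]: one cut set from each child combined → 1 × 1 = 1 cut set(s).
Control loop unavailable [OR]: union of children's cut sets → 3 cut set(s).
Relief train unavailable [OR]: union of children's cut sets → 3 cut set(s).
Vent line fails [AND]: one cut set from each child combined → 3 × 1 = 3 cut set(s).
Pipeline overpressure [OR]: union of children's cut sets → 6 cut set(s).
Minimal cut sets: {Actuator stuck}; {Upper relief valve is down}; {Primary PLC malfunctions, Shutdown valve lost}; {Inboard vent valve is down, Outboard rupture disc offline}; {Emergency pressure transmitter offline, Outboard rupture disc offline}; {Outboard rupture disc offline, Secondary HIPPS logic solver fails}.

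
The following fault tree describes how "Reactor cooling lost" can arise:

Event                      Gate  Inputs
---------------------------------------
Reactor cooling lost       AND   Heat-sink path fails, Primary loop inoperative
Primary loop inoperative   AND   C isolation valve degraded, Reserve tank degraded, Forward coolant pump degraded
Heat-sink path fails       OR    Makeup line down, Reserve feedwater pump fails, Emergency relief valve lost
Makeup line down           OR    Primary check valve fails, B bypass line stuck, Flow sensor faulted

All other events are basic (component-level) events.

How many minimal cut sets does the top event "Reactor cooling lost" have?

Makeup line down [OR]: union of children's cut sets → 3 cut set(s).
Heat-sink path fails [OR]: union of children's cut sets → 5 cut set(s).
Primary loop inoperative [AND]: one cut set from each child combined → 1 × 1 × 1 = 1 cut set(s).
Reactor cooling lost [AND]: one cut set from each child combined → 5 × 1 = 5 cut set(s).
Minimal cut sets: {C isolation valve degraded, Forward coolant pump degraded, Primary check valve fails, Reserve tank degraded}; {B bypass line stuck, C isolation valve degraded, Forward coolant pump degraded, Reserve tank degraded}; {C isolation valve degraded, Flow sensor faulted, Forward coolant pump degraded, Reserve tank degraded}; {C isolation valve degraded, Forward coolant pump degraded, Reserve feedwater pump fails, Reserve tank degraded}; {C isolation valve degraded, Emergency relief valve lost, Forward coolant pump degraded, Reserve tank degraded}.

5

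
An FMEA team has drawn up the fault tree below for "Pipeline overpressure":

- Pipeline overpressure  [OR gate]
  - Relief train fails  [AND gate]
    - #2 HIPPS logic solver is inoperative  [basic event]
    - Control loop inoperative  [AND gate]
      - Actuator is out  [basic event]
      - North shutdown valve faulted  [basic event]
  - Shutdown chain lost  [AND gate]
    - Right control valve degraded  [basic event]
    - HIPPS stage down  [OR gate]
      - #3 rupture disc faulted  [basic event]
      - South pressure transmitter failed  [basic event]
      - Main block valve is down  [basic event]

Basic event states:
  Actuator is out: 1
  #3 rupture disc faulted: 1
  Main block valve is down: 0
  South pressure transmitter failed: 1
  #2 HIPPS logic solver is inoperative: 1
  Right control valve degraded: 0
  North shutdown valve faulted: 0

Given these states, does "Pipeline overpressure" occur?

Control loop inoperative [AND]: Actuator is out=occurs, North shutdown valve faulted=not → not all inputs occur → does not occur.
Relief train fails [AND]: #2 HIPPS logic solver is inoperative=occurs, Control loop inoperative=not → not all inputs occur → does not occur.
HIPPS stage down [OR]: #3 rupture disc faulted=occurs, South pressure transmitter failed=occurs, Main block valve is down=not → at least one input occurs → occurs.
Shutdown chain lost [AND]: Right control valve degraded=not, HIPPS stage down=occurs → not all inputs occur → does not occur.
Pipeline overpressure [OR]: Relief train fails=not, Shutdown chain lost=not → no input occurs → does not occur.

No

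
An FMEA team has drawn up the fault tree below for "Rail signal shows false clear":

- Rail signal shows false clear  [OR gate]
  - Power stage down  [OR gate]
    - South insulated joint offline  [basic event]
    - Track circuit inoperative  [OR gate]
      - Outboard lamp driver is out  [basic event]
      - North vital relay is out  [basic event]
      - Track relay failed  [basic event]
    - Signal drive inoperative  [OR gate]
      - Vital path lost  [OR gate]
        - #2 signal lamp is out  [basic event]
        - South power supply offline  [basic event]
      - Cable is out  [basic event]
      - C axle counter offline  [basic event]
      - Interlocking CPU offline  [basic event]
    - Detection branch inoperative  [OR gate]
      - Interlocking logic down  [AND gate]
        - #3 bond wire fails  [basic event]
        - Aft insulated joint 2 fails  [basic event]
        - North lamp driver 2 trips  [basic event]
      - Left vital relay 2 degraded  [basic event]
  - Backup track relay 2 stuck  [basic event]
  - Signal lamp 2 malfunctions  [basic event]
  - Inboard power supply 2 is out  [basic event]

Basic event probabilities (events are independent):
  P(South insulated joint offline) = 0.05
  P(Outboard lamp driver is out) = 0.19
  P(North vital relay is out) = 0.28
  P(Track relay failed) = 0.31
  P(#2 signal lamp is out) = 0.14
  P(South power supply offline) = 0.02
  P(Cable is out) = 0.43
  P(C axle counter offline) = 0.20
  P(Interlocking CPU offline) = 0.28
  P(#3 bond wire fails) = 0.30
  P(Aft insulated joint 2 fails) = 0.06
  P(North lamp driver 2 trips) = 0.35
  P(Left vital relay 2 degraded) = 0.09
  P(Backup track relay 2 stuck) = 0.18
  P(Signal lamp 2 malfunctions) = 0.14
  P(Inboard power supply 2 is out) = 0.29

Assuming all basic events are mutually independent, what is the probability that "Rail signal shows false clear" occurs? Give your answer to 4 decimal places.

P(Track circuit inoperative) [OR] = 1 − (1−0.19) × (1−0.28) × (1−0.31) = 0.597592
P(Vital path lost) [OR] = 1 − (1−0.14) × (1−0.02) = 0.157200
P(Signal drive inoperative) [OR] = 1 − (1−0.157200) × (1−0.43) × (1−0.20) × (1−0.28) = 0.723292
P(Interlocking logic down) [AND] = 0.30 × 0.06 × 0.35 = 0.006300
P(Detection branch inoperative) [OR] = 1 − (1−0.006300) × (1−0.09) = 0.095733
P(Power stage down) [OR] = 1 − (1−0.05) × (1−0.597592) × (1−0.723292) × (1−0.095733) = 0.904345
P(Rail signal shows false clear) [OR] = 1 − (1−0.904345) × (1−0.18) × (1−0.14) × (1−0.29) = 0.952106
Rounded to 4 decimal places: P(Rail signal shows false clear) ≈ 0.9521.

0.9521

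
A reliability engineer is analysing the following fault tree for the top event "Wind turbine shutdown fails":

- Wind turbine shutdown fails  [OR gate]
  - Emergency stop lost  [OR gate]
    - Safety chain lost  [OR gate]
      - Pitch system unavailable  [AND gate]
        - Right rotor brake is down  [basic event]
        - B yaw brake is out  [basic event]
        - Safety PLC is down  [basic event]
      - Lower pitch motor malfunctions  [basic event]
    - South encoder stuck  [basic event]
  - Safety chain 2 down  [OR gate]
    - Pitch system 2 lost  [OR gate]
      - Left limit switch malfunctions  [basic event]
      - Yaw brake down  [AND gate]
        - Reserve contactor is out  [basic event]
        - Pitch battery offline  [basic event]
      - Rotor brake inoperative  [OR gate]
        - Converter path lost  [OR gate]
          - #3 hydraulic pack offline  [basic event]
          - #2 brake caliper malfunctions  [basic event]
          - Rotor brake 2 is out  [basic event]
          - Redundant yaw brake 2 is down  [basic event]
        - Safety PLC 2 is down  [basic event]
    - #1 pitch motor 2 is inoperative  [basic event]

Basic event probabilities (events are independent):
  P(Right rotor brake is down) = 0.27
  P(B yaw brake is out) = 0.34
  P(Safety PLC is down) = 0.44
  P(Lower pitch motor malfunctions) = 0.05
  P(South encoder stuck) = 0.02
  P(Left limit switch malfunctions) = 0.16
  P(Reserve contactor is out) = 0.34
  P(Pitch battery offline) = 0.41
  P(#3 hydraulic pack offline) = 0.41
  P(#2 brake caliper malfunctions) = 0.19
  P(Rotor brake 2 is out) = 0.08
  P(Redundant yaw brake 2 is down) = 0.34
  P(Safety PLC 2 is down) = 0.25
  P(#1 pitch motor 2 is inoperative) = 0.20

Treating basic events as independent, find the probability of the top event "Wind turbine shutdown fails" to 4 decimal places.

0.8876

P(Pitch system unavailable) [AND] = 0.27 × 0.34 × 0.44 = 0.040392
P(Safety chain lost) [OR] = 1 − (1−0.040392) × (1−0.05) = 0.088372
P(Emergency stop lost) [OR] = 1 − (1−0.088372) × (1−0.02) = 0.106605
P(Yaw brake down) [AND] = 0.34 × 0.41 = 0.139400
P(Converter path lost) [OR] = 1 − (1−0.41) × (1−0.19) × (1−0.08) × (1−0.34) = 0.709819
P(Rotor brake inoperative) [OR] = 1 − (1−0.709819) × (1−0.25) = 0.782364
P(Pitch system 2 lost) [OR] = 1 − (1−0.16) × (1−0.139400) × (1−0.782364) = 0.842670
P(Safety chain 2 down) [OR] = 1 − (1−0.842670) × (1−0.20) = 0.874136
P(Wind turbine shutdown fails) [OR] = 1 − (1−0.106605) × (1−0.874136) = 0.887554
Rounded to 4 decimal places: P(Wind turbine shutdown fails) ≈ 0.8876.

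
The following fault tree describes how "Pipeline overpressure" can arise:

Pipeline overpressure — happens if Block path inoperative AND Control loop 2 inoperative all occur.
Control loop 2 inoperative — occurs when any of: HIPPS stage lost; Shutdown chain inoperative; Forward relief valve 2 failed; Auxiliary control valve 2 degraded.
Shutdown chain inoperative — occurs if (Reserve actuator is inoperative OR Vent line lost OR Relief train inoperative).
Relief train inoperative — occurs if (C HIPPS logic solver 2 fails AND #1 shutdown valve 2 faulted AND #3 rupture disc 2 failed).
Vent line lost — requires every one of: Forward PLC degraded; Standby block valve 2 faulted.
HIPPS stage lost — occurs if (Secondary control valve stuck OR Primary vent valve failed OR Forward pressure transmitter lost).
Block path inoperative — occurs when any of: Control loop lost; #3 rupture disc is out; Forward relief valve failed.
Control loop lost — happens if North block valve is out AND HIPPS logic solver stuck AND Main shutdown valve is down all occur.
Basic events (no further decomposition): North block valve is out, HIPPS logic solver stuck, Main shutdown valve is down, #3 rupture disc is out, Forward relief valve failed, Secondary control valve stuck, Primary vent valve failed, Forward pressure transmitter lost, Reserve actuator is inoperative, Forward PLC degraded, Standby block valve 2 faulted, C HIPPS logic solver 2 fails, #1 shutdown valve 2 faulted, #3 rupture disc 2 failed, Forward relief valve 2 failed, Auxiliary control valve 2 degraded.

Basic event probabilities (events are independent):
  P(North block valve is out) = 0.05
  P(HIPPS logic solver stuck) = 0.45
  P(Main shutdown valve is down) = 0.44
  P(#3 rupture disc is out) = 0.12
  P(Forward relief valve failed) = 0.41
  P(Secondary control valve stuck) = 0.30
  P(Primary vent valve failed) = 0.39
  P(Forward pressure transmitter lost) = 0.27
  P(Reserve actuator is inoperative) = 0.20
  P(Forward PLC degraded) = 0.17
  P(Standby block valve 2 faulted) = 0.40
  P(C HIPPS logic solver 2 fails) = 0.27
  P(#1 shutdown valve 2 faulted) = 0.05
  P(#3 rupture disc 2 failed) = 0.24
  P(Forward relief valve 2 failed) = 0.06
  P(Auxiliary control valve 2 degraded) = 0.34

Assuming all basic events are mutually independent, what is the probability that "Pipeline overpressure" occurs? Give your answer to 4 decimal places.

P(Control loop lost) [AND] = 0.05 × 0.45 × 0.44 = 0.009900
P(Block path inoperative) [OR] = 1 − (1−0.009900) × (1−0.12) × (1−0.41) = 0.485940
P(HIPPS stage lost) [OR] = 1 − (1−0.30) × (1−0.39) × (1−0.27) = 0.688290
P(Vent line lost) [AND] = 0.17 × 0.40 = 0.068000
P(Relief train inoperative) [AND] = 0.27 × 0.05 × 0.24 = 0.003240
P(Shutdown chain inoperative) [OR] = 1 − (1−0.20) × (1−0.068000) × (1−0.003240) = 0.256816
P(Control loop 2 inoperative) [OR] = 1 − (1−0.688290) × (1−0.256816) × (1−0.06) × (1−0.34) = 0.856279
P(Pipeline overpressure) [AND] = 0.485940 × 0.856279 = 0.416100
Rounded to 4 decimal places: P(Pipeline overpressure) ≈ 0.4161.

0.4161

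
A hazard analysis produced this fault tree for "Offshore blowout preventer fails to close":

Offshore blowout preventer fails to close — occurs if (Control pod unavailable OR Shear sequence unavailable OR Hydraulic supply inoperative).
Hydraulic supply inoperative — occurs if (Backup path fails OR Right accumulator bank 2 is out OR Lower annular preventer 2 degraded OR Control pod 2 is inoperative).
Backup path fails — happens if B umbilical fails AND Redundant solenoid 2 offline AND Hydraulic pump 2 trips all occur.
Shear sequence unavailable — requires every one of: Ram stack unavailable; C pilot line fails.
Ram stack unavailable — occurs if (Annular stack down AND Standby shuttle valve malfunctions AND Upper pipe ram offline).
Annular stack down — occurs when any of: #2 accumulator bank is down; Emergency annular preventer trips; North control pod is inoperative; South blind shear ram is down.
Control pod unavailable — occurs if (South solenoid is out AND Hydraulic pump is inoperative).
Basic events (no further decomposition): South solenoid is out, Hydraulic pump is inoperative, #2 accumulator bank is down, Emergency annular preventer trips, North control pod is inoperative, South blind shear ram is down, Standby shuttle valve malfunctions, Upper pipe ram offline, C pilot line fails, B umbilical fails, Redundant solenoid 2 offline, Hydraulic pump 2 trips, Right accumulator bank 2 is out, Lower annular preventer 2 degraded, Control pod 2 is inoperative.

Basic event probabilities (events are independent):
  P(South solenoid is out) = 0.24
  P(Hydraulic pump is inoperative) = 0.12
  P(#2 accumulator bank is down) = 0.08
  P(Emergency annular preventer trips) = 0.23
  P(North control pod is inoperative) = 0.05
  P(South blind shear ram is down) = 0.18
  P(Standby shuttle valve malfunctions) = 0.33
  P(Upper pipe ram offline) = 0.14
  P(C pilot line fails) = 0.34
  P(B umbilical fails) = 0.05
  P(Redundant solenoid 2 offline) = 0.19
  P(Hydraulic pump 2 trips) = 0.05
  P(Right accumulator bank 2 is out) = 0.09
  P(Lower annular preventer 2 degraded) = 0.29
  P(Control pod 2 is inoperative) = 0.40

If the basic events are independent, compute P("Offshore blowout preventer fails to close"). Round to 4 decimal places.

0.6263

P(Control pod unavailable) [AND] = 0.24 × 0.12 = 0.028800
P(Annular stack down) [OR] = 1 − (1−0.08) × (1−0.23) × (1−0.05) × (1−0.18) = 0.448156
P(Ram stack unavailable) [AND] = 0.448156 × 0.33 × 0.14 = 0.020705
P(Shear sequence unavailable) [AND] = 0.020705 × 0.34 = 0.007040
P(Backup path fails) [AND] = 0.05 × 0.19 × 0.05 = 0.000475
P(Hydraulic supply inoperative) [OR] = 1 − (1−0.000475) × (1−0.09) × (1−0.29) × (1−0.40) = 0.612524
P(Offshore blowout preventer fails to close) [OR] = 1 − (1−0.028800) × (1−0.007040) × (1−0.612524) = 0.626333
Rounded to 4 decimal places: P(Offshore blowout preventer fails to close) ≈ 0.6263.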